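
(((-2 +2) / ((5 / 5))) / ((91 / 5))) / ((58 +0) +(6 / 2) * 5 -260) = 0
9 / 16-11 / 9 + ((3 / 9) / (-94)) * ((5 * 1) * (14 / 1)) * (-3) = 575 / 6768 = 0.08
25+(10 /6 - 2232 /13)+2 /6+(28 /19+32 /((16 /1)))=-34881 /247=-141.22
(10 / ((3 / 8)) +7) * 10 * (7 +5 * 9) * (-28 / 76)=-367640 / 57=-6449.82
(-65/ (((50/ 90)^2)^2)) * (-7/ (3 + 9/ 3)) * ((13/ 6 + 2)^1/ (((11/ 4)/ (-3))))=-3618.49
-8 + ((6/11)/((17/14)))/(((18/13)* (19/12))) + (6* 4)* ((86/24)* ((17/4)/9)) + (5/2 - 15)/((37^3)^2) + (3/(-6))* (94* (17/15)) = -8389292907868744/410221166902965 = -20.45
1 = 1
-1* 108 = -108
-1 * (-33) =33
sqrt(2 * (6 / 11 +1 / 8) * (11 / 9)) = sqrt(59) / 6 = 1.28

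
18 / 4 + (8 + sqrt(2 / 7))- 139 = -125.97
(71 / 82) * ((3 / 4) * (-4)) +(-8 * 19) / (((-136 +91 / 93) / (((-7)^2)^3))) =136370399007 / 1029674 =132440.36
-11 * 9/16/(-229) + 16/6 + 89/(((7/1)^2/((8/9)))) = 6961291/1615824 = 4.31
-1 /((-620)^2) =-1 /384400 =-0.00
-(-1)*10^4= 10000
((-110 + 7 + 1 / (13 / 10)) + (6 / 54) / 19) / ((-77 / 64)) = 14543744 / 171171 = 84.97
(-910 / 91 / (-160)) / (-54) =-1 / 864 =-0.00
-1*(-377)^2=-142129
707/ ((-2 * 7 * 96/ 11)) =-1111/ 192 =-5.79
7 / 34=0.21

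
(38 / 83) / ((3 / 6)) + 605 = 50291 / 83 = 605.92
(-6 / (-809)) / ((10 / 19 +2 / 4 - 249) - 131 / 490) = -13965 / 467424829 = -0.00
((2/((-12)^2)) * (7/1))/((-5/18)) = -7/20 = -0.35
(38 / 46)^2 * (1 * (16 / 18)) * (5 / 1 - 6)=-2888 / 4761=-0.61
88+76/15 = 1396/15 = 93.07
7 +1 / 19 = 134 / 19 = 7.05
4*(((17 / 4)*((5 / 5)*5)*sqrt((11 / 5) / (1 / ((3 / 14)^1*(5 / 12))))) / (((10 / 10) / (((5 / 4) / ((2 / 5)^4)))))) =265625*sqrt(154) / 1792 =1839.46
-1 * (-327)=327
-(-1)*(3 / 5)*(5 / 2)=3 / 2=1.50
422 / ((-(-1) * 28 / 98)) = 1477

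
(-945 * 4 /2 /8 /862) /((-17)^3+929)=315 /4578944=0.00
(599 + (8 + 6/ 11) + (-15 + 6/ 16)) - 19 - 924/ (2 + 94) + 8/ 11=24861/ 44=565.02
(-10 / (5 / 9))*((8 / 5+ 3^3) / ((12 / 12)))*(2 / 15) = -1716 / 25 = -68.64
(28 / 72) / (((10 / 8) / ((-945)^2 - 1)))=12502336 / 45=277829.69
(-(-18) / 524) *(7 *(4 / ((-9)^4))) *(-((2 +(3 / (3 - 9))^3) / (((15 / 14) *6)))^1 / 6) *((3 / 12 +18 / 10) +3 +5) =-3283 / 45839520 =-0.00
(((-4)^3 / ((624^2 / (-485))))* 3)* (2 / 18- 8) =-34435 / 18252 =-1.89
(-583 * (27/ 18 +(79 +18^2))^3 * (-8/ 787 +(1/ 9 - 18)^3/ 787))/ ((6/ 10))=6450126590785381955/ 13769352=468440823561.30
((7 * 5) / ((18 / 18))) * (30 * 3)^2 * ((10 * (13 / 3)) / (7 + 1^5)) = 1535625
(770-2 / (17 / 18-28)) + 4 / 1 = 376974 / 487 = 774.07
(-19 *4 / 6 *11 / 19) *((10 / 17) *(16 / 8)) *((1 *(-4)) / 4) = 440 / 51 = 8.63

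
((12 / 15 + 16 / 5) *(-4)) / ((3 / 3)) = -16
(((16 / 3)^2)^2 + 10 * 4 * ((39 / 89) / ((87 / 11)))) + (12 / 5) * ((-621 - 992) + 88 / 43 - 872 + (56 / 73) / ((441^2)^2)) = -375582070392094210156 / 72959926484218095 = -5147.79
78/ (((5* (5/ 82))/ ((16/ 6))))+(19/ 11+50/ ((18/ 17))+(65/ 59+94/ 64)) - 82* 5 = 1512865447/ 4672800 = 323.76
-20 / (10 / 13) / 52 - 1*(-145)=289 / 2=144.50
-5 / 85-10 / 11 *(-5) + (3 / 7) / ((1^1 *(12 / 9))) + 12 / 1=88007 / 5236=16.81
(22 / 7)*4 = 88 / 7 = 12.57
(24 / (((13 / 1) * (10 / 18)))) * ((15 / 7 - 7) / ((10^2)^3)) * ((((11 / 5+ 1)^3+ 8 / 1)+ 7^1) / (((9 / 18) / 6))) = -1174581 / 126953125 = -0.01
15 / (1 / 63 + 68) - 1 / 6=277 / 5142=0.05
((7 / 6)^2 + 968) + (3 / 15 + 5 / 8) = 349267 / 360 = 970.19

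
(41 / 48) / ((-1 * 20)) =-41 / 960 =-0.04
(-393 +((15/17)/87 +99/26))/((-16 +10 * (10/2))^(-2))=-169610258/377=-449894.58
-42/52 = -21/26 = -0.81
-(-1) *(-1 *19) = -19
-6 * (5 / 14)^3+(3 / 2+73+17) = 91.23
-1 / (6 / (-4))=2 / 3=0.67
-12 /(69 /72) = -288 /23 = -12.52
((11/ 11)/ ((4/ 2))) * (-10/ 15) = -1/ 3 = -0.33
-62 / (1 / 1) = -62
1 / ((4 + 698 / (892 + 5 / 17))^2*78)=230098561 / 410462657592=0.00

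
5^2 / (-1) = -25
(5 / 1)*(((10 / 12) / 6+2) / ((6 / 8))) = 385 / 27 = 14.26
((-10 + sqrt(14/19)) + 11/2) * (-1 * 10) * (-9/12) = -27.31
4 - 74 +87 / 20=-1313 / 20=-65.65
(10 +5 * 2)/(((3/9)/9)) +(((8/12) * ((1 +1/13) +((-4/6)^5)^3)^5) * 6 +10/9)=123502093669756347424507748746613025711153226/225845200410455723892174828671434871259951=546.84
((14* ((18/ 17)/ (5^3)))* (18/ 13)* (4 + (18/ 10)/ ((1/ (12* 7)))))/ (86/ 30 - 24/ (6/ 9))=-1508544/ 1961375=-0.77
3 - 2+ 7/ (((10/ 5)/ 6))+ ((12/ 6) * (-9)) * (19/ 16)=5/ 8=0.62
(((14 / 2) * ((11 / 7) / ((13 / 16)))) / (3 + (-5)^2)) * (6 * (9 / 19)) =2376 / 1729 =1.37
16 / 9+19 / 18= 17 / 6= 2.83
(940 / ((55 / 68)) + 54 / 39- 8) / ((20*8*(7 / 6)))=247869 / 40040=6.19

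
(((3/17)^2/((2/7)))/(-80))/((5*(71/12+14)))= -189/13814200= -0.00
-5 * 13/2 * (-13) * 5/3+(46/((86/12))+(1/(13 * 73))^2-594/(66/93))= -29373101357/232355058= -126.41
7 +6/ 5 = 41/ 5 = 8.20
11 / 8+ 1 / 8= 3 / 2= 1.50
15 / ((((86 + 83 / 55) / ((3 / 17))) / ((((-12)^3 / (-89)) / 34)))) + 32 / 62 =2047013168 / 3837650363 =0.53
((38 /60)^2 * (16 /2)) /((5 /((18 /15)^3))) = 17328 /15625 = 1.11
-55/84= -0.65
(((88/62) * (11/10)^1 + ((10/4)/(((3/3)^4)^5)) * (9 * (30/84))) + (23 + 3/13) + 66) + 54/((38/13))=125744817/1071980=117.30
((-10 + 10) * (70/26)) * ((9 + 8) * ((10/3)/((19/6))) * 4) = 0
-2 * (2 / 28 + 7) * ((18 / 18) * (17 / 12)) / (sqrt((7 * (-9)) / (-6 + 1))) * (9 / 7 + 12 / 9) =-10285 * sqrt(35) / 4116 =-14.78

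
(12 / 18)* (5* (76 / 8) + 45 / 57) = 1835 / 57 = 32.19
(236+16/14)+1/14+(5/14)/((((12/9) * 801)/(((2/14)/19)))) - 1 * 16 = 439910273/1988616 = 221.21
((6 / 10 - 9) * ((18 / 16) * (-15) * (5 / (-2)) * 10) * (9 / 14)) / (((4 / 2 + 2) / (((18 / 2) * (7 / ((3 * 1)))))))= -382725 / 32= -11960.16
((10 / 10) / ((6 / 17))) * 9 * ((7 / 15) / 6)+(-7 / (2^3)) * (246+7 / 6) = -17143 / 80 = -214.29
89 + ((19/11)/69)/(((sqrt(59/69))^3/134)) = 2546* sqrt(4071)/38291 + 89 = 93.24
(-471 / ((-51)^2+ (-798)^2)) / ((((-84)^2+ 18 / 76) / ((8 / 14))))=-23864 / 400045656465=-0.00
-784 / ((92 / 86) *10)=-8428 / 115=-73.29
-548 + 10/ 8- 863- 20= -5719/ 4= -1429.75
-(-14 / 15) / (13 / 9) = 42 / 65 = 0.65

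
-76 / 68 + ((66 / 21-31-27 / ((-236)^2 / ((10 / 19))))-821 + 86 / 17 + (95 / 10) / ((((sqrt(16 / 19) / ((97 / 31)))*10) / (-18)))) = -53199582105 / 62964328-16587*sqrt(19) / 1240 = -903.22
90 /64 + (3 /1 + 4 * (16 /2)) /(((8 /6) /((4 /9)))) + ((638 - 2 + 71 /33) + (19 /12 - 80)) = 572.81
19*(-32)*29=-17632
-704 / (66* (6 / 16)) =-28.44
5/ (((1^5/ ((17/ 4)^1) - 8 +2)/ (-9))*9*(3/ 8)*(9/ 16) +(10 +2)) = 0.38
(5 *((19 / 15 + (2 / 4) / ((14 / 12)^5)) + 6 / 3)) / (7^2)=881863 / 2470629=0.36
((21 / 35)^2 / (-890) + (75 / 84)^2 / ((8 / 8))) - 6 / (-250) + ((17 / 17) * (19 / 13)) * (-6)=-36049679 / 4535440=-7.95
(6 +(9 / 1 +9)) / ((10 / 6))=72 / 5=14.40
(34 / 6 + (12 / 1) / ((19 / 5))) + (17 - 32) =-352 / 57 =-6.18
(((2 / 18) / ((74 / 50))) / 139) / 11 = 25 / 509157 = 0.00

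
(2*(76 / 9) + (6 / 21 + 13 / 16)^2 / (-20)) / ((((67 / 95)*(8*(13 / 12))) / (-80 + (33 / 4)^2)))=-32.87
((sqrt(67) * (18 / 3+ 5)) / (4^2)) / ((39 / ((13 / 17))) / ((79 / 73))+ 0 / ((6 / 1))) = 869 * sqrt(67) / 59568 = 0.12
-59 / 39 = -1.51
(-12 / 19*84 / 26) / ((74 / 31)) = -7812 / 9139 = -0.85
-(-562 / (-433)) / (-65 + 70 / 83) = 46646 / 2305725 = 0.02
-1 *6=-6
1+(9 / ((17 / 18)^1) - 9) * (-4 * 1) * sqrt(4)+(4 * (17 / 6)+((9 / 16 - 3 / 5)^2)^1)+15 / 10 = 3133259 / 326400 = 9.60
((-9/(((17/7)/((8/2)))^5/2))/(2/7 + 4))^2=130622774112681984/50399847511225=2591.73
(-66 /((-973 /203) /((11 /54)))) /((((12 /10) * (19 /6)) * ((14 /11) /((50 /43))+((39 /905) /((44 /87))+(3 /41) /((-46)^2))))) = 0.63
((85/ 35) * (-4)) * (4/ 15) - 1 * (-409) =406.41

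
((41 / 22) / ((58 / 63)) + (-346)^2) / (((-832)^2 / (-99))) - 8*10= -7798680511 / 80297984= -97.12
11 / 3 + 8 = 35 / 3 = 11.67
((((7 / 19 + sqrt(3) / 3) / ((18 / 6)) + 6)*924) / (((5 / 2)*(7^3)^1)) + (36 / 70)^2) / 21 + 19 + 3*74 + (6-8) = 88*sqrt(3) / 15435 + 116976941 / 488775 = 239.34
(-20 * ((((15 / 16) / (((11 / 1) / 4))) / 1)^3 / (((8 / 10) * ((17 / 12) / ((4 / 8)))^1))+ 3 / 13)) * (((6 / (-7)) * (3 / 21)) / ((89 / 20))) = 701016975 / 5131170044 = 0.14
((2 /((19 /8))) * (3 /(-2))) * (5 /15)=-8 /19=-0.42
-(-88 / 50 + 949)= -947.24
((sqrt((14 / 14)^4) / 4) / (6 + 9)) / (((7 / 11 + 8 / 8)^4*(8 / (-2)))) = -14641 / 25194240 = -0.00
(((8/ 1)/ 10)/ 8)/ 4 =1/ 40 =0.02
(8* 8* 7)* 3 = 1344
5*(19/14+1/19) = 1875/266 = 7.05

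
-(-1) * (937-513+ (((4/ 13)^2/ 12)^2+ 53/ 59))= 6443962325/ 15165891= 424.90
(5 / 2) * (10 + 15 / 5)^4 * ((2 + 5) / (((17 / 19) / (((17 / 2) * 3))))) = 56979195 / 4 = 14244798.75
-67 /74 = -0.91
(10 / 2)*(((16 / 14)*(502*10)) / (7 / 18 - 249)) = -144576 / 1253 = -115.38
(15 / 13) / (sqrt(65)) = 3 * sqrt(65) / 169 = 0.14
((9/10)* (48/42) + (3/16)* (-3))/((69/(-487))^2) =6877901/296240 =23.22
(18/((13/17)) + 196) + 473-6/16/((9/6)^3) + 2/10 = 405187/585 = 692.63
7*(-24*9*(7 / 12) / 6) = -147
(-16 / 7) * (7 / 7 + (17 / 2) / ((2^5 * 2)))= -145 / 56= -2.59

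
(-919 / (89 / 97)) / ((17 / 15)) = -1337145 / 1513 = -883.77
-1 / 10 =-0.10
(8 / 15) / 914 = 4 / 6855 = 0.00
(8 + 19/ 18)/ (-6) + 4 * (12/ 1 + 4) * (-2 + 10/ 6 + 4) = 233.16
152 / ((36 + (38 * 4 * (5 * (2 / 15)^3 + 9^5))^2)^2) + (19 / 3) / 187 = 0.03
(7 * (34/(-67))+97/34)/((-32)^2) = -1593/2332672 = -0.00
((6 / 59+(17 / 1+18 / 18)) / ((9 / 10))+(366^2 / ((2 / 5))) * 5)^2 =87841821641064100 / 31329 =2803850159311.31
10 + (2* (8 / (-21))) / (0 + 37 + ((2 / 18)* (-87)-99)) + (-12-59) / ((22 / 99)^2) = -8594991 / 6020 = -1427.74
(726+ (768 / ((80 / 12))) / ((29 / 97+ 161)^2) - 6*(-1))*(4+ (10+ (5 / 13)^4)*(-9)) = -551436698600656356 / 8739570177845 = -63096.55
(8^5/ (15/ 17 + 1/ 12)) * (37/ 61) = 247332864/ 12017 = 20581.91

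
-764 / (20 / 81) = -15471 / 5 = -3094.20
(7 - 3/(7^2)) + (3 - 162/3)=-2159/49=-44.06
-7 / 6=-1.17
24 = 24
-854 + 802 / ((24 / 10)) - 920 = -8639 / 6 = -1439.83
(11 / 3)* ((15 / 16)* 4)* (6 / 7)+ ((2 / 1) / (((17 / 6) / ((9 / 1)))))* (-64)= -93963 / 238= -394.80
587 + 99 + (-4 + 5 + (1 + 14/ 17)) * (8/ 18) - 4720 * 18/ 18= -205670/ 51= -4032.75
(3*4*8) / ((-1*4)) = -24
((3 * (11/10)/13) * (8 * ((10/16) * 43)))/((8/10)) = 7095/104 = 68.22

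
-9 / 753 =-3 / 251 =-0.01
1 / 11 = 0.09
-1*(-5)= 5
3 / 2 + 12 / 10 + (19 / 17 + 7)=10.82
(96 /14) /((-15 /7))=-16 /5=-3.20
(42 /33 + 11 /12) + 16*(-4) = -8159 /132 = -61.81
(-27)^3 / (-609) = 6561 / 203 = 32.32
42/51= 14/17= 0.82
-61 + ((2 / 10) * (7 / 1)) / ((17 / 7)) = -60.42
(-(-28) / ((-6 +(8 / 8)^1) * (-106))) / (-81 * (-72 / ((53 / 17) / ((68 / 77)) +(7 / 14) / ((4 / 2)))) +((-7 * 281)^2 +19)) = 3059 / 224120354714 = 0.00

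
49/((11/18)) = 882/11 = 80.18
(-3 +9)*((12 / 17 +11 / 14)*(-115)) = -122475 / 119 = -1029.20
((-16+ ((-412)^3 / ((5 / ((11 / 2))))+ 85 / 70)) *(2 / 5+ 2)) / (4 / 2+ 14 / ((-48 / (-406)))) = -387717097752 / 252875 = -1533236.17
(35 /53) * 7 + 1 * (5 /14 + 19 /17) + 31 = 467947 /12614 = 37.10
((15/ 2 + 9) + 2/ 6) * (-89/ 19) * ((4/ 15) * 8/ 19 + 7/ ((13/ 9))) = -165136919/ 422370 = -390.98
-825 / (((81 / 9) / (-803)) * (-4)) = -220825 / 12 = -18402.08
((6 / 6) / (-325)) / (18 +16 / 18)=-9 / 55250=-0.00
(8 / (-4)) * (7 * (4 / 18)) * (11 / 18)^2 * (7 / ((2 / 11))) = -65219 / 1458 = -44.73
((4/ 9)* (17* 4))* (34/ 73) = 9248/ 657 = 14.08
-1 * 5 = -5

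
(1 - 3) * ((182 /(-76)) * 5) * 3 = 71.84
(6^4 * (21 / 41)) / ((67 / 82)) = 54432 / 67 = 812.42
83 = 83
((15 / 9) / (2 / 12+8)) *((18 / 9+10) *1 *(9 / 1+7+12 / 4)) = 46.53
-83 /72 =-1.15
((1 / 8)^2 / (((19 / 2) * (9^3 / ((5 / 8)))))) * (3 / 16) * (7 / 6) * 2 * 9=35 / 6303744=0.00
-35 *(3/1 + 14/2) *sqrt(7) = -350 *sqrt(7) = -926.01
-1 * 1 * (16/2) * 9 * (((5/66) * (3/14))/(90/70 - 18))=10/143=0.07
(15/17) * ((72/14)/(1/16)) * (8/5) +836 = 113308/119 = 952.17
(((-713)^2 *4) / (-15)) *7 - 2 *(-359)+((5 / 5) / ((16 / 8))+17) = -28446599 / 30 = -948219.97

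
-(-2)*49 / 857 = 98 / 857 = 0.11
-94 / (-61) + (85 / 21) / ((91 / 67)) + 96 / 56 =726865 / 116571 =6.24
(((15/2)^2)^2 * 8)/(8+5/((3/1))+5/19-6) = 2885625/448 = 6441.13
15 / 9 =5 / 3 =1.67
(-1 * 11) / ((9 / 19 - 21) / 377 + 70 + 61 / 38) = -12122 / 78849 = -0.15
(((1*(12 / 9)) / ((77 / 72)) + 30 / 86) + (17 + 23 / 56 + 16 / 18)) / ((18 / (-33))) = -4742855 / 130032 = -36.47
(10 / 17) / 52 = 5 / 442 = 0.01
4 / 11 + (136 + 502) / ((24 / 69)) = 80723 / 44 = 1834.61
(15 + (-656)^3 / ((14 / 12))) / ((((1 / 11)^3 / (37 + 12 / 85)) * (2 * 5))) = -1016757393071871 / 850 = -1196185168319.85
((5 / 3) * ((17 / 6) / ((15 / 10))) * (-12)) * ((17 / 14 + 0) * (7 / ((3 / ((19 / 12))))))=-27455 / 162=-169.48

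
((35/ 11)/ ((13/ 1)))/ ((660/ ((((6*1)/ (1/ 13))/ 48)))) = 0.00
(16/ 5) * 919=2940.80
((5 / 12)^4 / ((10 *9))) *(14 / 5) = 175 / 186624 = 0.00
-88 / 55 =-8 / 5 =-1.60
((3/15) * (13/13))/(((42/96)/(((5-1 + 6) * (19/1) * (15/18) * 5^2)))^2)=7220000000/441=16371882.09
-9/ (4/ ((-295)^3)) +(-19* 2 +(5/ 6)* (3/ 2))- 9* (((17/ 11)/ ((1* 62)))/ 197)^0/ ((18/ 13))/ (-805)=92998119283/ 1610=57762807.01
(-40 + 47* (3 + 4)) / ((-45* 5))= -289 / 225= -1.28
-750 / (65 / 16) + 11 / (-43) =-103343 / 559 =-184.87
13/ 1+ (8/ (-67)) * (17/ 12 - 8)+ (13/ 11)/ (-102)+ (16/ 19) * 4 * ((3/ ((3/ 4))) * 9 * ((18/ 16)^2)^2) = 792289393/ 3808816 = 208.01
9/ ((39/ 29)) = 87/ 13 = 6.69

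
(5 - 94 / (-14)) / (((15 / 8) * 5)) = 656 / 525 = 1.25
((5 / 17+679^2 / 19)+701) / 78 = 8064215 / 25194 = 320.08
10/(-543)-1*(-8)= 4334/543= 7.98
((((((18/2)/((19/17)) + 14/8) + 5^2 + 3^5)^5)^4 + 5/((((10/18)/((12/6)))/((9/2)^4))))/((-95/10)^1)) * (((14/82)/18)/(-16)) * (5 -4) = 2168188287610252366107925748092361492881500441369706702114987015004160344832851212824103/4636302833159822914705615899085627170226176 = 467654587207485470763029800000000000000000000.00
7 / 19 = 0.37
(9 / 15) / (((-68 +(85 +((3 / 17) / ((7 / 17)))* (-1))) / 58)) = 21 / 10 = 2.10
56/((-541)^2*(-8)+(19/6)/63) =-0.00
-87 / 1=-87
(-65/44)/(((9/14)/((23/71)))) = -10465/14058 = -0.74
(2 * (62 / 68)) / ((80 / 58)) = 899 / 680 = 1.32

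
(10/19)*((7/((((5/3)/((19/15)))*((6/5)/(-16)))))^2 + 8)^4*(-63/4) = -5346748764420990.33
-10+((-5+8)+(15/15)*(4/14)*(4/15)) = -727/105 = -6.92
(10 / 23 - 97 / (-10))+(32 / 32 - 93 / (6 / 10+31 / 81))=-83.50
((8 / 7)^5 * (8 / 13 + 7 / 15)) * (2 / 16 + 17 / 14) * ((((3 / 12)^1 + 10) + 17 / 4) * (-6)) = -375951360 / 1529437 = -245.81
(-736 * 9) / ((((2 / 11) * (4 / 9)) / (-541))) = 44346852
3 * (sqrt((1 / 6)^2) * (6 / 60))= 1 / 20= 0.05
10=10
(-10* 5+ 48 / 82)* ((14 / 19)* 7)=-198548 / 779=-254.88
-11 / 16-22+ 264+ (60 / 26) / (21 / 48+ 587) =157257229 / 651664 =241.32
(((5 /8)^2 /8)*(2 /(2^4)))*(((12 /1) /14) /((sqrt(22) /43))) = 3225*sqrt(22) /315392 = 0.05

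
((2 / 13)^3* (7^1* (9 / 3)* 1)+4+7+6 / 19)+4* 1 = 642519 / 41743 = 15.39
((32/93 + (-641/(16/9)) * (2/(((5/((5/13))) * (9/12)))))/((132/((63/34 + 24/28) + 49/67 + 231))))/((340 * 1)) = -39144817813/101791609920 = -0.38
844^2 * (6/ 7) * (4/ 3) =5698688/ 7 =814098.29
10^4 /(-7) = -10000 /7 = -1428.57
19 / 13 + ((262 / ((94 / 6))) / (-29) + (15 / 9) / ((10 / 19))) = 430735 / 106314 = 4.05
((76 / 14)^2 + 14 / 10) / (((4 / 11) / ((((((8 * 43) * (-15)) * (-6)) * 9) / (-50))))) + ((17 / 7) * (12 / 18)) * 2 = -1738555414 / 3675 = -473076.30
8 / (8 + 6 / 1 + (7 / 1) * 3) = 8 / 35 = 0.23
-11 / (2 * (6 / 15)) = -55 / 4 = -13.75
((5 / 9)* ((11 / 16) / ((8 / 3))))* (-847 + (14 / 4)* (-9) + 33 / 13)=-1252625 / 9984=-125.46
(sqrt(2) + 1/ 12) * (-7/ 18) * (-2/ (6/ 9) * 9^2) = 63/ 8 + 189 * sqrt(2)/ 2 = 141.52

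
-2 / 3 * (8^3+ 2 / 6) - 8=-349.56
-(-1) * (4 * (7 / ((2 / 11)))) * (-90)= -13860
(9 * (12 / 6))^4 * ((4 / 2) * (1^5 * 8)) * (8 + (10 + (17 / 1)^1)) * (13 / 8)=95528160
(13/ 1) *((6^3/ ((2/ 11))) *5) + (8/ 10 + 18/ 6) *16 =386404/ 5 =77280.80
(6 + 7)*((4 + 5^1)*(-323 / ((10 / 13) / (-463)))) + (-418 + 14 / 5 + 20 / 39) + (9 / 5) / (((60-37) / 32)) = 22745990.72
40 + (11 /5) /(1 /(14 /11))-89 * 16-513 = -9471 /5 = -1894.20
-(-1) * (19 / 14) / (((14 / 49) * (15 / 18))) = 57 / 10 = 5.70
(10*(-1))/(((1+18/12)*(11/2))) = -8/11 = -0.73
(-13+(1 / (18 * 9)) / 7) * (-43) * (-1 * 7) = -633863 / 162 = -3912.73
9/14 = 0.64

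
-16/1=-16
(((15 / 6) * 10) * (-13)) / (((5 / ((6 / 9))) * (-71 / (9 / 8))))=195 / 284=0.69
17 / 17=1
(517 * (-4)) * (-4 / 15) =8272 / 15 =551.47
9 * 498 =4482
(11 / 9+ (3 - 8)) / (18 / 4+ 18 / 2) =-68 / 243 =-0.28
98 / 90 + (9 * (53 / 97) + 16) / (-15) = -1334 / 4365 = -0.31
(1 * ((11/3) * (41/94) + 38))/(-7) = -11167/1974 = -5.66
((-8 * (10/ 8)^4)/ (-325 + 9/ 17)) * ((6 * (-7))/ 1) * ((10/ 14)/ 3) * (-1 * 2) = 53125/ 44128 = 1.20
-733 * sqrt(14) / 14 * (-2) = 733 * sqrt(14) / 7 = 391.80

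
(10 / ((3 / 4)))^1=40 / 3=13.33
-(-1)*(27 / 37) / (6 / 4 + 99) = 18 / 2479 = 0.01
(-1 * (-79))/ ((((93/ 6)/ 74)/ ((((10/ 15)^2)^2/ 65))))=187072/ 163215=1.15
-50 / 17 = -2.94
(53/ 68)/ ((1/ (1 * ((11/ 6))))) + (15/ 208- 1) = 5315/ 10608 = 0.50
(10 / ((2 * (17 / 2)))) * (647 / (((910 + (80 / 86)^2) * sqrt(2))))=1196303 * sqrt(2) / 5726246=0.30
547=547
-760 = -760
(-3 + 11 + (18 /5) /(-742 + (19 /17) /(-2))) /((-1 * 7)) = -1009268 /883645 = -1.14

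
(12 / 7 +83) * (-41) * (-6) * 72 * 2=21006432 / 7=3000918.86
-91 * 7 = -637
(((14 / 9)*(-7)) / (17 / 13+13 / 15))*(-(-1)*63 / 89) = -66885 / 18868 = -3.54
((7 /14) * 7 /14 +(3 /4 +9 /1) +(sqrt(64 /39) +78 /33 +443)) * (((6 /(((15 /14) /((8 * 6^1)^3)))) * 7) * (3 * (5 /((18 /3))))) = 28901376 * sqrt(39) /13 +54287622144 /11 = 4949122148.67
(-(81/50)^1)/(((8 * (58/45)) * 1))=-729/4640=-0.16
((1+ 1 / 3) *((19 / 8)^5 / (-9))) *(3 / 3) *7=-17332693 / 221184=-78.36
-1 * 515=-515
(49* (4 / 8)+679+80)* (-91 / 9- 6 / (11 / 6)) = -2076275 / 198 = -10486.24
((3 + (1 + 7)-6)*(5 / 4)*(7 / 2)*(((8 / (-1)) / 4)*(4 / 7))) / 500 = -1 / 20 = -0.05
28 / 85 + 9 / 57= 787 / 1615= 0.49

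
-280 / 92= -70 / 23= -3.04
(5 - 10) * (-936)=4680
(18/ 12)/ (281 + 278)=3/ 1118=0.00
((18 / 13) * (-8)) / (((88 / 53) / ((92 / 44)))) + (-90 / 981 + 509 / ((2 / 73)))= 6366012933 / 342914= 18564.46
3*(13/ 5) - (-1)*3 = 54/ 5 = 10.80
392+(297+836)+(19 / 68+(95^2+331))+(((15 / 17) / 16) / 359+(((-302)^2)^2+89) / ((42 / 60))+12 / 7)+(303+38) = 11883110802.57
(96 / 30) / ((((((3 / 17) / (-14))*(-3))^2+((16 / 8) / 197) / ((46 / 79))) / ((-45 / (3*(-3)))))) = 848.11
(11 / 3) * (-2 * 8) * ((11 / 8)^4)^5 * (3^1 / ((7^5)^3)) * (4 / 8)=-7400249944258160101211 / 684195719907129732494362935296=-0.00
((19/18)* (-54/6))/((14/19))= -12.89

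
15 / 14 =1.07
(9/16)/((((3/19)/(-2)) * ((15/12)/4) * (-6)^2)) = -19/30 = -0.63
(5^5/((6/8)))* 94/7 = 1175000/21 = 55952.38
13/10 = 1.30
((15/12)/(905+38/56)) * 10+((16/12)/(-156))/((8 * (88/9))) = 3177841/232085568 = 0.01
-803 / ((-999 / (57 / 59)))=15257 / 19647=0.78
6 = 6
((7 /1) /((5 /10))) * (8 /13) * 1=112 /13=8.62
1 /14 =0.07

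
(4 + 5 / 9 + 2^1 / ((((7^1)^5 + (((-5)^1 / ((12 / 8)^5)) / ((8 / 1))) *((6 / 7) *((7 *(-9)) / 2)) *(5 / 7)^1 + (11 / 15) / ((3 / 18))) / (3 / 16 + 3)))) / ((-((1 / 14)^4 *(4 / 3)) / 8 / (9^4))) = -36489369805085484 / 5296091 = -6889868358.58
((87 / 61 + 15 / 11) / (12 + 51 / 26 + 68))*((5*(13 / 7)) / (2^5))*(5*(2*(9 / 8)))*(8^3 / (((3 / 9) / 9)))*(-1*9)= -138379363200 / 10009307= -13825.07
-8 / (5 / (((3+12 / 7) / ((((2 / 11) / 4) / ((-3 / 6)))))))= 2904 / 35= 82.97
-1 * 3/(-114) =0.03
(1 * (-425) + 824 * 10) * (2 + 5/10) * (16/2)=156300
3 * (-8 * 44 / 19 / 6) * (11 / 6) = -968 / 57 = -16.98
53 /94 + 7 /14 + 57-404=-16259 /47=-345.94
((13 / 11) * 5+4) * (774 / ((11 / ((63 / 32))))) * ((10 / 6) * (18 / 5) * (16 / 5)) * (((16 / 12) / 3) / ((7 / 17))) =17210664 / 605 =28447.38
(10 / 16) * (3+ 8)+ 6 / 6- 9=-9 / 8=-1.12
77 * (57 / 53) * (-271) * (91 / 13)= -8325933 / 53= -157093.08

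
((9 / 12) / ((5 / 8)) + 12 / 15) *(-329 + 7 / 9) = -5908 / 9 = -656.44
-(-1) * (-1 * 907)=-907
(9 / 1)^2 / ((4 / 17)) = 1377 / 4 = 344.25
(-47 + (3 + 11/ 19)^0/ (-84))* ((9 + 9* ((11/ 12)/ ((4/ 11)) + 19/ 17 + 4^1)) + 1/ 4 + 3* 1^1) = -87000419/ 22848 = -3807.79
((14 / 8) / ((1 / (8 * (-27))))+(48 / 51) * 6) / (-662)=3165 / 5627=0.56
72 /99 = 8 /11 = 0.73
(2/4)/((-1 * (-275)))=1/550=0.00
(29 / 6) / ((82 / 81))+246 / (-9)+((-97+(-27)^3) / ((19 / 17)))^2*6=333784960988461 / 177612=1879292846.14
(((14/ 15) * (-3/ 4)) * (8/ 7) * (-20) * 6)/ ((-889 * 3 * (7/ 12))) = -384/ 6223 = -0.06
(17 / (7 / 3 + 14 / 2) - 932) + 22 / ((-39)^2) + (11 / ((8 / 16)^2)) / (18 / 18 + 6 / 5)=-910.16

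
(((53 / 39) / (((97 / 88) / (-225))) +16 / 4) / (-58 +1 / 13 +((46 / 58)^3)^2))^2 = 2628328586177963297380441561 / 116963235068005882384958089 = 22.47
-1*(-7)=7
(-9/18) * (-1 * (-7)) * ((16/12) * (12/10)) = -28/5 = -5.60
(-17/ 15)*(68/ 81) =-1156/ 1215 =-0.95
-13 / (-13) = 1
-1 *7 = -7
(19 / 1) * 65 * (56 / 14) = 4940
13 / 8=1.62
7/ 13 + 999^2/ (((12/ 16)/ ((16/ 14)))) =1520763.97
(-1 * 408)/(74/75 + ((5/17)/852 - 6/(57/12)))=2806999200/1899857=1477.48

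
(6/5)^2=36/25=1.44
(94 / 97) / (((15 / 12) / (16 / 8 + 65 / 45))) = 11656 / 4365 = 2.67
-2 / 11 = -0.18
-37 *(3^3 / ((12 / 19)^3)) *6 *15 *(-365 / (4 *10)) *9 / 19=394899705 / 256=1542576.97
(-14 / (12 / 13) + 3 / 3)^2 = 200.69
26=26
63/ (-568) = -63/ 568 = -0.11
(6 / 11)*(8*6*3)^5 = 371504185344 / 11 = 33773107758.55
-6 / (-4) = 3 / 2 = 1.50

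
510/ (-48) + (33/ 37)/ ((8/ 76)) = -637/ 296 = -2.15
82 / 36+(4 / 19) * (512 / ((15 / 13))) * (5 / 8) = 20747 / 342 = 60.66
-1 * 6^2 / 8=-9 / 2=-4.50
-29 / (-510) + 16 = 8189 / 510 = 16.06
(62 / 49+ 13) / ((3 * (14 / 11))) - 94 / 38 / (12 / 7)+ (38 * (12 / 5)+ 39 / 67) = 2464615613 / 26198340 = 94.08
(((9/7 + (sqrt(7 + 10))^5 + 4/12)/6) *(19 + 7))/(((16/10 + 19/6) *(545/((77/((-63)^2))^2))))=748/735888321 + 6358 *sqrt(17)/35042301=0.00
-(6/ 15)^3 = -8/ 125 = -0.06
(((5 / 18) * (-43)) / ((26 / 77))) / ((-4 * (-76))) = -16555 / 142272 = -0.12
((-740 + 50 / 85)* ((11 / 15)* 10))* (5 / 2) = -230450 / 17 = -13555.88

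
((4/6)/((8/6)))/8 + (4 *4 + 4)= 321/16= 20.06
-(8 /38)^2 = -16 /361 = -0.04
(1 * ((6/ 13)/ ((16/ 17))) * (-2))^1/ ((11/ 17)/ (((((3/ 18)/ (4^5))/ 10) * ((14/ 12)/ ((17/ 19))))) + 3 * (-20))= -2261/ 70149040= -0.00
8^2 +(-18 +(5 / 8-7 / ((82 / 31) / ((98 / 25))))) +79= 945061 / 8200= 115.25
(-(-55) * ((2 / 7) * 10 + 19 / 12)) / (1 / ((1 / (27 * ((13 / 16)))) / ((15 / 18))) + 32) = 164120 / 33789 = 4.86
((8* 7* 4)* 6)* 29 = 38976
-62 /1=-62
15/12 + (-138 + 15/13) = -7051/52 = -135.60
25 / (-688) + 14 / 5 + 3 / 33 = 108017 / 37840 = 2.85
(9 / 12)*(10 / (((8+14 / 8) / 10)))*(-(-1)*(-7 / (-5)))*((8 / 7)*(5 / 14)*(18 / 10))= 720 / 91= 7.91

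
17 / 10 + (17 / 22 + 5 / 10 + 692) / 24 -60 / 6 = 4529 / 220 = 20.59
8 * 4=32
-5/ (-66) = 5/ 66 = 0.08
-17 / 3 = -5.67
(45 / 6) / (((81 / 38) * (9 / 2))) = 190 / 243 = 0.78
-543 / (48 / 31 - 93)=5611 / 945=5.94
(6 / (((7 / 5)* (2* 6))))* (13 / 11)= 65 / 154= 0.42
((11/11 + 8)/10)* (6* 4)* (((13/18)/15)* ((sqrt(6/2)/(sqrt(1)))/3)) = 26* sqrt(3)/75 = 0.60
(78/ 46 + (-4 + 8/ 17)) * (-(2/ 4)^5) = 717/ 12512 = 0.06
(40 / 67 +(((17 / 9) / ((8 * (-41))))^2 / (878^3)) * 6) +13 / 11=1288747083098141441 / 724490160368553216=1.78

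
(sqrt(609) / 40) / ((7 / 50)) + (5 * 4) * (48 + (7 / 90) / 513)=5 * sqrt(609) / 28 + 4432334 / 4617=964.41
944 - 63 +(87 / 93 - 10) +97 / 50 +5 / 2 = 679191 / 775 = 876.38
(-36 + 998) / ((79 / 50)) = 48100 / 79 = 608.86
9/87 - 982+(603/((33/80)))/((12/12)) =153095/319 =479.92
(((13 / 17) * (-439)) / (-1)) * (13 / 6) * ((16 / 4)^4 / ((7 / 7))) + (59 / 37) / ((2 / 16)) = 351392648 / 1887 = 186217.62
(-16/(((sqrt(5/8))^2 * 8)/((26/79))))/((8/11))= -572/395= -1.45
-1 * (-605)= 605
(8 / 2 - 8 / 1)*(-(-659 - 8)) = -2668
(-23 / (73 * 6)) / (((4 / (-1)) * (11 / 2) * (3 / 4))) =23 / 7227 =0.00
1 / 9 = 0.11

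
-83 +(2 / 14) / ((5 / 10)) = -82.71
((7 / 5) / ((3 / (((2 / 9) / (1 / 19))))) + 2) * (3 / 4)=134 / 45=2.98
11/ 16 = 0.69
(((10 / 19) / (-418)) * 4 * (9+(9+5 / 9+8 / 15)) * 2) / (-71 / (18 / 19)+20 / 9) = 13744 / 5198039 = 0.00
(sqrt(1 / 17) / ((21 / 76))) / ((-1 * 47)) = -76 * sqrt(17) / 16779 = -0.02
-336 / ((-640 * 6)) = 7 / 80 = 0.09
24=24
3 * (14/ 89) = 42/ 89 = 0.47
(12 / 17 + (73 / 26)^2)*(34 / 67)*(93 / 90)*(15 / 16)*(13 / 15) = 611971 / 167232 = 3.66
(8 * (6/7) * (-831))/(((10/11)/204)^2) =-50214364992/175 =-286939228.53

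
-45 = -45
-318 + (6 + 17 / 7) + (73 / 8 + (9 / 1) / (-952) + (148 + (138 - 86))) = -6831 / 68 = -100.46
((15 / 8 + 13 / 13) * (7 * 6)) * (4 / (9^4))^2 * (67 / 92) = 469 / 14348907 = 0.00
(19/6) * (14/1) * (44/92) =1463/69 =21.20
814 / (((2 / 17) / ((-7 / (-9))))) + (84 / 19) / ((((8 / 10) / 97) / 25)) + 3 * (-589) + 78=2923033 / 171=17093.76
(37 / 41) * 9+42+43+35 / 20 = 15559 / 164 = 94.87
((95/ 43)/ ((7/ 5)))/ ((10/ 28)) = 190/ 43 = 4.42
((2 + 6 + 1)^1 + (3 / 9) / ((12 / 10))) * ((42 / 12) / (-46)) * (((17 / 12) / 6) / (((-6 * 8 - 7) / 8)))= 0.02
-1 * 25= -25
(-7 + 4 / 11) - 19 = -282 / 11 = -25.64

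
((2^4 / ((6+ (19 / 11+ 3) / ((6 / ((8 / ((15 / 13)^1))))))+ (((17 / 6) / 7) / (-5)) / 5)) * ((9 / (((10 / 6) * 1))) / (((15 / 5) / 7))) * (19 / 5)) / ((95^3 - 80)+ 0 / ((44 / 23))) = 2949408 / 37779942845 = 0.00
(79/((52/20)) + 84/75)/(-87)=-3413/9425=-0.36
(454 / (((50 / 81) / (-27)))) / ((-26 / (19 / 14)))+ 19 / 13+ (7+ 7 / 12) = 14272259 / 13650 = 1045.59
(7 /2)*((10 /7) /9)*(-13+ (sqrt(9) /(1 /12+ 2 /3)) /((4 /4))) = -5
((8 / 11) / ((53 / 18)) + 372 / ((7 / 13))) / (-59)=-2820396 / 240779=-11.71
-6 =-6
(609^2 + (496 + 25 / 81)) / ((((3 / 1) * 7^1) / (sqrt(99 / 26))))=2148683 * sqrt(286) / 1053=34508.57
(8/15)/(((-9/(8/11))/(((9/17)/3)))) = -64/8415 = -0.01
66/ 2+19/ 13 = 448/ 13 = 34.46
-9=-9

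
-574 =-574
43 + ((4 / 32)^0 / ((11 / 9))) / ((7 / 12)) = 3419 / 77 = 44.40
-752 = -752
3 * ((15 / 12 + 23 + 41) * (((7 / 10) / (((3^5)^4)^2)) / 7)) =29 / 18011356235639894520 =0.00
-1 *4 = -4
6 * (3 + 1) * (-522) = -12528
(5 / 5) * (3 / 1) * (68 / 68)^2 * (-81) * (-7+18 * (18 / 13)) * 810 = -3527799.23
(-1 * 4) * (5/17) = -20/17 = -1.18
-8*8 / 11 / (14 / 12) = -384 / 77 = -4.99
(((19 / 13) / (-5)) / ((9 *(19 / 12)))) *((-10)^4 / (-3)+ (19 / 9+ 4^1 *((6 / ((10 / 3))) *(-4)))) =604804 / 8775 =68.92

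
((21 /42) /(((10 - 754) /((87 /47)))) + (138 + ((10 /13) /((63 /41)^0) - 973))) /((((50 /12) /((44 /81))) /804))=-372655231058 /4261725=-87442.35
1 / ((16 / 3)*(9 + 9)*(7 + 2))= 1 / 864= 0.00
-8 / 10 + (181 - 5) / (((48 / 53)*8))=2819 / 120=23.49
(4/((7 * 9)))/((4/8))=0.13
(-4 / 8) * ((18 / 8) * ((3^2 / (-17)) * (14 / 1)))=567 / 68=8.34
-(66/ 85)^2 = -4356/ 7225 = -0.60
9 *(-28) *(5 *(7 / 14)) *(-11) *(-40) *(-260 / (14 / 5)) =25740000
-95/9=-10.56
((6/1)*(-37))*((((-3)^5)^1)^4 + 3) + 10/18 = -6966595239187/9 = -774066137687.44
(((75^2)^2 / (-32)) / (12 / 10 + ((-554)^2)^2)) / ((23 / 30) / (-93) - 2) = 220693359375 / 42223056497079328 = 0.00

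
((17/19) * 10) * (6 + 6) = 2040/19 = 107.37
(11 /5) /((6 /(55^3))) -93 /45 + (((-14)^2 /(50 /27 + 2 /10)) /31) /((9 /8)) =5238485527 /85870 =61004.84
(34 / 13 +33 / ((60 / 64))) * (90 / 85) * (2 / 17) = 88488 / 18785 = 4.71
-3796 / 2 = -1898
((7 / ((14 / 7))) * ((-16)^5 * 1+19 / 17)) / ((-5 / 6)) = 374341233 / 85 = 4404014.51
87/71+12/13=1983/923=2.15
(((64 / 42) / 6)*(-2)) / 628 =-8 / 9891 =-0.00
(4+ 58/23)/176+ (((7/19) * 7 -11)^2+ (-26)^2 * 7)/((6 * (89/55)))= 96513431345/195087288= 494.72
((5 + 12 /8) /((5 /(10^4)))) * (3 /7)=39000 /7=5571.43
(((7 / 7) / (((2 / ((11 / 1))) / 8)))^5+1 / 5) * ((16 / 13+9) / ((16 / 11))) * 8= 92797090771 / 10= 9279709077.10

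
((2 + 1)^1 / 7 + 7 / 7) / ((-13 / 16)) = -160 / 91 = -1.76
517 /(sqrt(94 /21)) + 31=31 + 11 * sqrt(1974) /2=275.36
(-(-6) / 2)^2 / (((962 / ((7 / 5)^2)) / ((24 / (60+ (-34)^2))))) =1323 / 3655600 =0.00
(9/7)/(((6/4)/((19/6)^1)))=19/7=2.71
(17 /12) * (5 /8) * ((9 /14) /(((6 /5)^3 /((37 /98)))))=393125 /3161088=0.12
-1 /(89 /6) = -6 /89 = -0.07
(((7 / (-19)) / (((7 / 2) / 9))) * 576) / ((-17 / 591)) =6127488 / 323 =18970.55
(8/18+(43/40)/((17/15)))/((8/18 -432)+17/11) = -18755/5789656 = -0.00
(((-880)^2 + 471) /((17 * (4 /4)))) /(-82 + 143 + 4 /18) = 744.51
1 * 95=95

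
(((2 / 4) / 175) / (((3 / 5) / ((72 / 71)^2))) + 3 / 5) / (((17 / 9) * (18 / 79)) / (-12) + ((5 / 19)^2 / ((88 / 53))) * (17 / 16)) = 2571309544320 / 35921354399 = 71.58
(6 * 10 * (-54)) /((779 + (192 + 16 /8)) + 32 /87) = -3.33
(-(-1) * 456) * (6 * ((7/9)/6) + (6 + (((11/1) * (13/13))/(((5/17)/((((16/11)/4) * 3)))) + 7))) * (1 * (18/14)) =1119936/35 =31998.17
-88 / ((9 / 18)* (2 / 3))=-264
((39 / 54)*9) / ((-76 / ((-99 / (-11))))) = -117 / 152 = -0.77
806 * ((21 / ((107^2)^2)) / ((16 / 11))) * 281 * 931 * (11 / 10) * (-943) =-252625627232979 / 10486368080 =-24090.86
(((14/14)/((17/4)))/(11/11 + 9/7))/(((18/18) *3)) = 7/204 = 0.03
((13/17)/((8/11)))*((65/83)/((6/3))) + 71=1612191/22576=71.41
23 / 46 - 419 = -837 / 2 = -418.50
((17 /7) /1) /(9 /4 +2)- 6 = -38 /7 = -5.43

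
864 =864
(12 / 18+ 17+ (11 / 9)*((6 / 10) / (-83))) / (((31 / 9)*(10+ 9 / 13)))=857376 / 1788235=0.48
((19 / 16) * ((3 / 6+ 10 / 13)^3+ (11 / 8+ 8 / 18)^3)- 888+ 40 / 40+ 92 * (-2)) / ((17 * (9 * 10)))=-2785252829807 / 4014846590976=-0.69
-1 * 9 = -9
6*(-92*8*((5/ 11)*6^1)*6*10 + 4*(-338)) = -8038032/ 11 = -730730.18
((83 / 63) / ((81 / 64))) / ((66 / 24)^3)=339968 / 6792093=0.05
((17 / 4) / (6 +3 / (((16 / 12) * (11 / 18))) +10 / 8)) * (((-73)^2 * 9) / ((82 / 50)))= 224217675 / 19721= 11369.49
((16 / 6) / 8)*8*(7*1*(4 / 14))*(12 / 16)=4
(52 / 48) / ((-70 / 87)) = -377 / 280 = -1.35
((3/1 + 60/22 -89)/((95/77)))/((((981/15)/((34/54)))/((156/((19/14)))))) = -79354912/1062423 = -74.69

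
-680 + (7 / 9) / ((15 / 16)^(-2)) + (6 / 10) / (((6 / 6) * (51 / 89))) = -14759141 / 21760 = -678.27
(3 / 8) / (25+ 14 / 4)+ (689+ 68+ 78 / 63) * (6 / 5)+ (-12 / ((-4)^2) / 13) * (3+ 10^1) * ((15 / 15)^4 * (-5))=1215153 / 1330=913.65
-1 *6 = -6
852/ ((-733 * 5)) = -852/ 3665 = -0.23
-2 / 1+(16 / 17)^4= -101506 / 83521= -1.22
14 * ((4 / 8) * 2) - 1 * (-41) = 55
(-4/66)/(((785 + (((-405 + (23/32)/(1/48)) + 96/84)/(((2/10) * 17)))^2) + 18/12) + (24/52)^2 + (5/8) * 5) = -38291344/7955262680343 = -0.00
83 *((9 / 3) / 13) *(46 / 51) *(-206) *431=-338984948 / 221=-1533868.54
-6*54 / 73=-324 / 73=-4.44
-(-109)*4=436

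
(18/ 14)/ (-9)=-1/ 7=-0.14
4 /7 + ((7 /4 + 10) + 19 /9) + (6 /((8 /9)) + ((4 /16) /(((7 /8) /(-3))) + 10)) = 3821 /126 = 30.33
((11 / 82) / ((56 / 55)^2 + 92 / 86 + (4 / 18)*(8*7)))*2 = 12877425 / 698409662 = 0.02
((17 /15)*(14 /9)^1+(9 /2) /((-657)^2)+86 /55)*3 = 10530137 /1055142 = 9.98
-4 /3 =-1.33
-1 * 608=-608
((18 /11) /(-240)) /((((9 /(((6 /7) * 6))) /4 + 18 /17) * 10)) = -51 /111925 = -0.00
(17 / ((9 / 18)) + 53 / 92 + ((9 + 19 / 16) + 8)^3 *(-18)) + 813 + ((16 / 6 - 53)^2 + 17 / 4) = -44473226525 / 423936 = -104905.52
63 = 63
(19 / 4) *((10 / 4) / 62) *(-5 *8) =-475 / 62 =-7.66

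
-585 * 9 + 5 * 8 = -5225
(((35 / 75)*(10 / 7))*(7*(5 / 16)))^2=1225 / 576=2.13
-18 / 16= -9 / 8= -1.12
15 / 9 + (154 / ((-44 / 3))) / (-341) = 3473 / 2046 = 1.70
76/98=38/49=0.78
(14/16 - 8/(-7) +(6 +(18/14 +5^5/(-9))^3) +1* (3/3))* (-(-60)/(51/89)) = -36851972894293315/8501598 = -4334711297.13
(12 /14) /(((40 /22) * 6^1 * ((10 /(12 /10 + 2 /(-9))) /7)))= 121 /2250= 0.05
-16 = -16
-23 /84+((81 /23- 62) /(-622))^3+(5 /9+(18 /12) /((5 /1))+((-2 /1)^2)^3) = 64.58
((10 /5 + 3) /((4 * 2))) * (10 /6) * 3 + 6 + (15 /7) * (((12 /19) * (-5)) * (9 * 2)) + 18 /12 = -118295 /1064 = -111.18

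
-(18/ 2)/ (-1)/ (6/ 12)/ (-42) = -3/ 7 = -0.43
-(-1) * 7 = 7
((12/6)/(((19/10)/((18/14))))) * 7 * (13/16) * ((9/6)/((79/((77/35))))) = 3861/12008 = 0.32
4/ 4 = 1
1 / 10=0.10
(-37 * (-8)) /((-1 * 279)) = -296 /279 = -1.06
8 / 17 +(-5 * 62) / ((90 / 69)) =-12097 / 51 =-237.20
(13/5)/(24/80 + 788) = 26/7883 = 0.00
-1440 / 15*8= -768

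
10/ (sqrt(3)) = 5.77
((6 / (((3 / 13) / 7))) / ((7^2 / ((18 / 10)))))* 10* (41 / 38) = 9594 / 133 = 72.14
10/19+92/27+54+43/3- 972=-461563/513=-899.73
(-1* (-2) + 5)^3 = 343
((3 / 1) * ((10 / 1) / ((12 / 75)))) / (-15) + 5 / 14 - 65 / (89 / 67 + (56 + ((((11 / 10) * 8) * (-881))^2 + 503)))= -8557659167595 / 704748339274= -12.14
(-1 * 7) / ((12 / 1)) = -7 / 12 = -0.58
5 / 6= 0.83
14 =14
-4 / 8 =-1 / 2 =-0.50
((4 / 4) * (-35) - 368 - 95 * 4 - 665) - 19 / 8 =-1450.38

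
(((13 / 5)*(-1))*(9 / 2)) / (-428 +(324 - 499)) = 13 / 670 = 0.02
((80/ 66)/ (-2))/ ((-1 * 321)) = 20/ 10593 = 0.00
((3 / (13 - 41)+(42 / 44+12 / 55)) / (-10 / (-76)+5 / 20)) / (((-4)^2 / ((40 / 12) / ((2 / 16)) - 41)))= -446899 / 178640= -2.50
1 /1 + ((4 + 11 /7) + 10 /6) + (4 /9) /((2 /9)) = 215 /21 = 10.24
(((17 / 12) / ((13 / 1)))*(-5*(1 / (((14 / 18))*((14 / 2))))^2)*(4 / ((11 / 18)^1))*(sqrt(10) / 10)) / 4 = -4131*sqrt(10) / 1373372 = -0.01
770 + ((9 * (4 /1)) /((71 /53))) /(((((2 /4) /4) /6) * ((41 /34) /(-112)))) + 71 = -346303721 /2911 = -118963.83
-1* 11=-11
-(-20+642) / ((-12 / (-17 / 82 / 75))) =-5287 / 36900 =-0.14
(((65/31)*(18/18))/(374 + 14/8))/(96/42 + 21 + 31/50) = 91000/389843631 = 0.00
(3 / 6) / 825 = 1 / 1650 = 0.00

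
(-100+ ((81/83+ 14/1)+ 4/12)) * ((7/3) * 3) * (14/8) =-258328/249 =-1037.46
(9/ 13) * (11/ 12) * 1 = 33/ 52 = 0.63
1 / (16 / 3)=3 / 16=0.19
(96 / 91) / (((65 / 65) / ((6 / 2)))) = 3.16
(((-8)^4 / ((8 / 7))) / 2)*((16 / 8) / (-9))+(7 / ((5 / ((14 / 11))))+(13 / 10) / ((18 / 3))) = -784523 / 1980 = -396.22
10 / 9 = 1.11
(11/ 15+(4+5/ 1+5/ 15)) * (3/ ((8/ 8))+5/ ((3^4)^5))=1579513334408/ 52301766015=30.20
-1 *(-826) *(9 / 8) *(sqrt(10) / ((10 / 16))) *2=9403.35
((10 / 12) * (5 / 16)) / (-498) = -25 / 47808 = -0.00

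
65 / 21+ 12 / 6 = 107 / 21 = 5.10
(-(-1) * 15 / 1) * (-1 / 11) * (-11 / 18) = 5 / 6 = 0.83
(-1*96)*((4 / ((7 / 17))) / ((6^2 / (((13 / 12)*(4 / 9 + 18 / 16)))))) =-44.04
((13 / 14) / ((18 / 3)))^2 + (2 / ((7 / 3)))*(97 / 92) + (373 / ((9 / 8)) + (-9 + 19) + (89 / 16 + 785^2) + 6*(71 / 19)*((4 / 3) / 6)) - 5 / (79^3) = 52075904560875579 / 84459552856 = 616578.03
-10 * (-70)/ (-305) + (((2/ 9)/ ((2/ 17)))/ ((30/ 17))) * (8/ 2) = 16358/ 8235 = 1.99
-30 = -30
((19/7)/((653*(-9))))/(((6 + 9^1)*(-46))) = 19/28385910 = 0.00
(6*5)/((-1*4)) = -15/2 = -7.50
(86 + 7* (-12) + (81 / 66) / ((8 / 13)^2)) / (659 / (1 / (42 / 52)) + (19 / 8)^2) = 95927 / 9845902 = 0.01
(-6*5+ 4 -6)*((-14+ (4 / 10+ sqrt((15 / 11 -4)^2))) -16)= 47456 / 55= 862.84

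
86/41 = 2.10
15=15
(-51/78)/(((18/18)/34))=-289/13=-22.23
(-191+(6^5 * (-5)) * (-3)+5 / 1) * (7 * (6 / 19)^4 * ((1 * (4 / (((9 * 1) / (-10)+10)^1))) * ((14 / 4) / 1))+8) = 123036553392 / 130321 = 944103.82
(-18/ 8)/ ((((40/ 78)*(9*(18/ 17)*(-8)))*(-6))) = -221/ 23040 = -0.01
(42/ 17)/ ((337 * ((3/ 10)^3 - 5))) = -42000/ 28490317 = -0.00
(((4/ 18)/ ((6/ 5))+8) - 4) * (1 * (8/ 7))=904/ 189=4.78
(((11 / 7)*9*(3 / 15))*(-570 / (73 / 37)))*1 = -417582 / 511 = -817.19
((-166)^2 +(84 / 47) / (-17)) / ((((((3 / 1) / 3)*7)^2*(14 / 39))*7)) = 429334620 / 1918399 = 223.80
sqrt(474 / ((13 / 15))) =3* sqrt(10270) / 13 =23.39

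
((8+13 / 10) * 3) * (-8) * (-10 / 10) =1116 / 5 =223.20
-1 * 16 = -16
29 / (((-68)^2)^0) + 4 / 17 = 497 / 17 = 29.24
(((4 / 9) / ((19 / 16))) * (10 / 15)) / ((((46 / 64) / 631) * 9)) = 24.34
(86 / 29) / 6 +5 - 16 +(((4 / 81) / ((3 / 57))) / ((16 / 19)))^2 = -28203379 / 3044304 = -9.26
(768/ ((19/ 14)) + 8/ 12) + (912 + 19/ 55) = 4636373/ 3135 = 1478.91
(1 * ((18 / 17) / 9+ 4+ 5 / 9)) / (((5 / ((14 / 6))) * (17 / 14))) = 14014 / 7803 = 1.80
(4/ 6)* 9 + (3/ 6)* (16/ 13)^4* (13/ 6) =55930/ 6591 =8.49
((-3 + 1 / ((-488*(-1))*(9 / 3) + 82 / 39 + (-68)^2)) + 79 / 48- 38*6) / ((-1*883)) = 0.26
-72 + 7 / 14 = -143 / 2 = -71.50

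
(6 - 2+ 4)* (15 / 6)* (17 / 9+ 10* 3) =5740 / 9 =637.78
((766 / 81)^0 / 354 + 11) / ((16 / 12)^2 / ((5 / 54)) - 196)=-19475 / 312936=-0.06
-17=-17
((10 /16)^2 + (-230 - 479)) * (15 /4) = -680265 /256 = -2657.29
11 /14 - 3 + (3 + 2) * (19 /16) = 417 /112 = 3.72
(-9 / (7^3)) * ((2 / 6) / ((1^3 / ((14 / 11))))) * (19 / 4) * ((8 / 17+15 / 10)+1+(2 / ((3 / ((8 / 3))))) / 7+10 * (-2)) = 682727 / 769692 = 0.89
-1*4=-4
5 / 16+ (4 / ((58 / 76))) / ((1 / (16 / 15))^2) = 655217 / 104400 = 6.28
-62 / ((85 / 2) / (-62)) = 90.45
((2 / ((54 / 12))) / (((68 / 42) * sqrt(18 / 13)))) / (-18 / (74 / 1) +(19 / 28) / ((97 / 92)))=175861 * sqrt(26) / 1538874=0.58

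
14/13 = 1.08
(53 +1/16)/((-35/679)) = -82353/80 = -1029.41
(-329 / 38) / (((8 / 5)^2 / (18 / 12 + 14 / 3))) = -304325 / 14592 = -20.86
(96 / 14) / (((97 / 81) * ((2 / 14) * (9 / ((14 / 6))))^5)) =645657712 / 5727753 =112.72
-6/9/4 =-1/6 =-0.17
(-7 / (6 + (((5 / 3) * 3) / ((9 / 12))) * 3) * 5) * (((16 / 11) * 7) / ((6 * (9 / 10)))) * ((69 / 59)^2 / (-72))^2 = -342805225 / 374281046568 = -0.00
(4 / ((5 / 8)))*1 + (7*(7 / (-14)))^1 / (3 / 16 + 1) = 328 / 95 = 3.45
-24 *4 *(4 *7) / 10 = -1344 / 5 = -268.80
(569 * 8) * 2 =9104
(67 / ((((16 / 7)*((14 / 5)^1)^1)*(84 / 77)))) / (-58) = -3685 / 22272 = -0.17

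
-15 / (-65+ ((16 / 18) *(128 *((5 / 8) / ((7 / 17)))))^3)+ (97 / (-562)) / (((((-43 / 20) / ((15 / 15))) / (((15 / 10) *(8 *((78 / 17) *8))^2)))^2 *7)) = -162377294209015658685776617041 / 1819615811947941117089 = -89237130.80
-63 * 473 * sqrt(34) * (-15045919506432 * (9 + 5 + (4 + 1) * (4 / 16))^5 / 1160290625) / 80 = 23230166950341.82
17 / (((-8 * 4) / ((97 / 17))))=-97 / 32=-3.03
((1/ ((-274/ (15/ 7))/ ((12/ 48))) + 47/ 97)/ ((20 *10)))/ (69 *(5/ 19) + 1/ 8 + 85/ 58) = 197880079/ 1619549034600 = 0.00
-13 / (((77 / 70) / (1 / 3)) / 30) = -1300 / 11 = -118.18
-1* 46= -46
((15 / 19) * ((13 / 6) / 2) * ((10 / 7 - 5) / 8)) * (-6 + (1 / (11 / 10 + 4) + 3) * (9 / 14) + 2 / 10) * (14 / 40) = 0.50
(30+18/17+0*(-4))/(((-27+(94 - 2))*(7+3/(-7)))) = 1848/25415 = 0.07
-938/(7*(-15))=134/15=8.93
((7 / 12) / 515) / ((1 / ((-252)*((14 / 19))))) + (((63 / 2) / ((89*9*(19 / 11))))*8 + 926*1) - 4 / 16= 3224714927 / 3483460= 925.72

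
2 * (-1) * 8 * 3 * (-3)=144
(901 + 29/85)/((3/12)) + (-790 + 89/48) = 11494253/4080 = 2817.22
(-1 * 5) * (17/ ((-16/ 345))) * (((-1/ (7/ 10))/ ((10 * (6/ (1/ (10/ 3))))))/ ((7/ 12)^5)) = -22803120/ 117649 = -193.82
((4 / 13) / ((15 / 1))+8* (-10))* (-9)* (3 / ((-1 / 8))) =-1122912 / 65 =-17275.57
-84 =-84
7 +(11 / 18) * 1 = 137 / 18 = 7.61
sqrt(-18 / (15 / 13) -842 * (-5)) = 14 * sqrt(535) / 5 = 64.76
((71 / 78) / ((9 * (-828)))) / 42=-71 / 24412752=-0.00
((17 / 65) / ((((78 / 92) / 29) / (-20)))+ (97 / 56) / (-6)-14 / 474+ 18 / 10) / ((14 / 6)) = -3979863171 / 52335920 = -76.04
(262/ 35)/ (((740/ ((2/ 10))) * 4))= 131/ 259000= 0.00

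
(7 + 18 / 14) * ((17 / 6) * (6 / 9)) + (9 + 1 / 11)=17146 / 693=24.74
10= 10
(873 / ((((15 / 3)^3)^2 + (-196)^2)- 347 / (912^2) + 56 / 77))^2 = 63795964990036967424 / 244468641830487203777041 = 0.00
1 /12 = 0.08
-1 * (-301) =301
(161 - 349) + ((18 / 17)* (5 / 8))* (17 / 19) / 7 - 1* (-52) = -72307 / 532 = -135.92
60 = 60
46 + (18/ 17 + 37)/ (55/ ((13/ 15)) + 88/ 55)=3349133/ 71893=46.58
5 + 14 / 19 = 109 / 19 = 5.74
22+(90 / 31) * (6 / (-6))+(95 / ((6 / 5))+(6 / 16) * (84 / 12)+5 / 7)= 529147 / 5208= 101.60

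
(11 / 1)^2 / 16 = 121 / 16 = 7.56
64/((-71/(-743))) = 47552/71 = 669.75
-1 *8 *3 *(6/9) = -16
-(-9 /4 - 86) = 88.25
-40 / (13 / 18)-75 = -1695 / 13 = -130.38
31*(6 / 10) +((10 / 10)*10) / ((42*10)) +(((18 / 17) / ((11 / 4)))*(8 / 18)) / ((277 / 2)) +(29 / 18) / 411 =124928774321 / 6706157535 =18.63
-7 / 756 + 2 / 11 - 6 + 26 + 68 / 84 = 174487 / 8316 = 20.98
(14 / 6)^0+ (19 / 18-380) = -6803 / 18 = -377.94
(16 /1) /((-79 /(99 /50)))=-792 /1975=-0.40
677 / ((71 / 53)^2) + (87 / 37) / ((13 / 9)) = 918661436 / 2424721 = 378.87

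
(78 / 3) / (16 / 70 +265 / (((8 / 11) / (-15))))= -7280 / 1530311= -0.00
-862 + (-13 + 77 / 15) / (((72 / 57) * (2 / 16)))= -41032 / 45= -911.82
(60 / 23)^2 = 3600 / 529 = 6.81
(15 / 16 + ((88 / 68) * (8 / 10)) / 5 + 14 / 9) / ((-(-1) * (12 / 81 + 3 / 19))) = 9419079 / 1067600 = 8.82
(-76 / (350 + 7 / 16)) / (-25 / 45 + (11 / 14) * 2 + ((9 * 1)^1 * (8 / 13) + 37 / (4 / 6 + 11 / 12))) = -75088 / 10360223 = -0.01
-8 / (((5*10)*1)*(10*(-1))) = 2 / 125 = 0.02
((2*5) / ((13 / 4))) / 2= 20 / 13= 1.54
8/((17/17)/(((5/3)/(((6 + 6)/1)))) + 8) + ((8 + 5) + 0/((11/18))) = 257/19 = 13.53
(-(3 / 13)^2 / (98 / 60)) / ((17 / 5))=-1350 / 140777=-0.01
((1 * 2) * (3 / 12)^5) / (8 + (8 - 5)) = 1 / 5632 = 0.00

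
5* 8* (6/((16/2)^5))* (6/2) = 45/2048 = 0.02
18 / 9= 2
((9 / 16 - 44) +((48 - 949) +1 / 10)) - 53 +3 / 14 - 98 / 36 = -5039221 / 5040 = -999.85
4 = 4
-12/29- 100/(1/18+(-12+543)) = -166908/277211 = -0.60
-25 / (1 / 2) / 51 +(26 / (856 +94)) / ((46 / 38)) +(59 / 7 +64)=14671166 / 205275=71.47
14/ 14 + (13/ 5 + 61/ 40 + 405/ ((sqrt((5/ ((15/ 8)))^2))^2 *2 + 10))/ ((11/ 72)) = 164792/ 1199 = 137.44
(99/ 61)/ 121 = 9/ 671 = 0.01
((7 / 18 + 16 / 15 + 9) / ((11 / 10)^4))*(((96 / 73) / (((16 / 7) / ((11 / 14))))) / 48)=0.07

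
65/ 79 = 0.82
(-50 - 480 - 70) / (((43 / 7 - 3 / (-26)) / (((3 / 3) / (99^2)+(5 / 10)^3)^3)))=-0.19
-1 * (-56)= 56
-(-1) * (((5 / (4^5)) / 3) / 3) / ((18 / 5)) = 25 / 165888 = 0.00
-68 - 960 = -1028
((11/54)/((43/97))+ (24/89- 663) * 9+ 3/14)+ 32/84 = -4313430661/723303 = -5963.52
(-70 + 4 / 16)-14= -335 / 4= -83.75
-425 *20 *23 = -195500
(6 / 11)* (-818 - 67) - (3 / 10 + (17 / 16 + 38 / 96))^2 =-76953731 / 158400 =-485.82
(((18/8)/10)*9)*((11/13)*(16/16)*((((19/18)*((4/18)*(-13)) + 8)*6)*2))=13233/130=101.79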